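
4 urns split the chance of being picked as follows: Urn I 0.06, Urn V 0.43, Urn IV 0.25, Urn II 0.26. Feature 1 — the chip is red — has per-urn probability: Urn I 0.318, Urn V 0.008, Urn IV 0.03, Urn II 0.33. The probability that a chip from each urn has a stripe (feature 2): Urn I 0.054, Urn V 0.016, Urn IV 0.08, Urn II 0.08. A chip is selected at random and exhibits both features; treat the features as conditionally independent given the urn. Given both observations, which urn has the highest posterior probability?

Urn II

Compute prior × likelihood for every hypothesis:
  Urn I: 0.06 × 0.318 × 0.054 = 0.00103032
  Urn V: 0.43 × 0.008 × 0.016 = 0.00005504
  Urn IV: 0.25 × 0.03 × 0.08 = 0.0006
  Urn II: 0.26 × 0.33 × 0.08 = 0.006864
Sum = 0.00854936.
Largest term belongs to Urn II, so Urn II is most probable.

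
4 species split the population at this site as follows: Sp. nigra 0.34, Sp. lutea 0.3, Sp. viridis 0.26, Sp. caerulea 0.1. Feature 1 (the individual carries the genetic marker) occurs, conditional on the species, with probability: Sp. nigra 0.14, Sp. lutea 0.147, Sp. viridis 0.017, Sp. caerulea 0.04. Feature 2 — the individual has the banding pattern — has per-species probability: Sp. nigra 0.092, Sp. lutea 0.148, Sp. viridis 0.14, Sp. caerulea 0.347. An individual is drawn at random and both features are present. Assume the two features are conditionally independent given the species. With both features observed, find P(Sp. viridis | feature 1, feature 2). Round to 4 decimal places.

By Bayes' rule, posterior ∝ prior × likelihood:
  Sp. nigra: 0.34 × 0.14 × 0.092 = 0.0043792
  Sp. lutea: 0.3 × 0.147 × 0.148 = 0.0065268
  Sp. viridis: 0.26 × 0.017 × 0.14 = 0.0006188
  Sp. caerulea: 0.1 × 0.04 × 0.347 = 0.001388
Sum = 0.0129128.
P(Sp. viridis | evidence) = 0.0006188 / 0.0129128 ≈ 0.0479.

0.0479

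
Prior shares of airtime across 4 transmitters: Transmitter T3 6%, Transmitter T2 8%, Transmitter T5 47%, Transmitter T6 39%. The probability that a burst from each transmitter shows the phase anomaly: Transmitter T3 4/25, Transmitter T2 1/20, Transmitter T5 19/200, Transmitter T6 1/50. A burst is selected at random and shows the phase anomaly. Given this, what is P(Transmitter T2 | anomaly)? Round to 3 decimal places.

0.061

Prior × likelihood for each hypothesis:
  Transmitter T3: 0.06 × 0.16 = 0.0096
  Transmitter T2: 0.08 × 0.05 = 0.004
  Transmitter T5: 0.47 × 0.095 = 0.04465
  Transmitter T6: 0.39 × 0.02 = 0.0078
Normalizing constant = 0.06605.
P(Transmitter T2 | evidence) = 0.004 / 0.06605 ≈ 0.061.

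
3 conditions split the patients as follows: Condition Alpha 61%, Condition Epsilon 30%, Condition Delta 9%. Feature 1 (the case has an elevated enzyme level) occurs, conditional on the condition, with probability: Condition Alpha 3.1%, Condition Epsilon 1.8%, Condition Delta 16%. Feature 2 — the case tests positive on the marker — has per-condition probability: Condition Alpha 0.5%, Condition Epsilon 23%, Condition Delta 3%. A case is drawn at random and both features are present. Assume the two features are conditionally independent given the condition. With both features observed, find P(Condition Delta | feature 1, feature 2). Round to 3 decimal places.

Unnormalized posteriors (prior × likelihood):
  Condition Alpha: 0.61 × 0.031 × 0.005 = 0.00009455
  Condition Epsilon: 0.3 × 0.018 × 0.23 = 0.001242
  Condition Delta: 0.09 × 0.16 × 0.03 = 0.000432
Total = 0.00176855.
P(Condition Delta | evidence) = 0.000432 / 0.00176855 ≈ 0.244.

0.244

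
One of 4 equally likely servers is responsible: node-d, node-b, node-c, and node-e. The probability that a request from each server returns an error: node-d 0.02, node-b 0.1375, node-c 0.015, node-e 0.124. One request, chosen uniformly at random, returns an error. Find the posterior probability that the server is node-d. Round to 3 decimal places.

0.067

Since the prior is uniform, the posterior is proportional to the likelihood:
  node-d: 0.02
  node-b: 0.1375
  node-c: 0.015
  node-e: 0.124
Total = 0.2965.
P(node-d | evidence) = 0.02 / 0.2965 ≈ 0.067.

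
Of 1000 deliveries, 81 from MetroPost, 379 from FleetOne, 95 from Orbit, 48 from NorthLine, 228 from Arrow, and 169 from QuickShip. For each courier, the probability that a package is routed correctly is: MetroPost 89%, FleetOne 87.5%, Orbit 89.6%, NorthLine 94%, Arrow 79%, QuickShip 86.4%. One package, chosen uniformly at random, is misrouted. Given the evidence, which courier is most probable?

Taking complements, P(misrouted | each) = MetroPost 0.11, FleetOne 0.125, Orbit 0.104, NorthLine 0.06, Arrow 0.21, QuickShip 0.136.
By Bayes' rule, posterior ∝ prior × likelihood:
  MetroPost: 0.081 × 0.11 = 0.00891
  FleetOne: 0.379 × 0.125 = 0.047375
  Orbit: 0.095 × 0.104 = 0.00988
  NorthLine: 0.048 × 0.06 = 0.00288
  Arrow: 0.228 × 0.21 = 0.04788
  QuickShip: 0.169 × 0.136 = 0.022984
Sum = 0.139909.
Largest term belongs to Arrow, so Arrow is most probable.

Arrow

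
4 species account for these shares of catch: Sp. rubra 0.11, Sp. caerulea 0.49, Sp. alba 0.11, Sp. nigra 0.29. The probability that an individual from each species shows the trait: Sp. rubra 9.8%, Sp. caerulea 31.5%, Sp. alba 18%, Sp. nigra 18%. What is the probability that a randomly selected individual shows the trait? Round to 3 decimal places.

0.237

Unnormalized posteriors (prior × likelihood):
  Sp. rubra: 0.11 × 0.098 = 0.01078
  Sp. caerulea: 0.49 × 0.315 = 0.15435
  Sp. alba: 0.11 × 0.18 = 0.0198
  Sp. nigra: 0.29 × 0.18 = 0.0522
P(trait) = 0.01078 + 0.15435 + 0.0198 + 0.0522 = 0.23713 → 0.237.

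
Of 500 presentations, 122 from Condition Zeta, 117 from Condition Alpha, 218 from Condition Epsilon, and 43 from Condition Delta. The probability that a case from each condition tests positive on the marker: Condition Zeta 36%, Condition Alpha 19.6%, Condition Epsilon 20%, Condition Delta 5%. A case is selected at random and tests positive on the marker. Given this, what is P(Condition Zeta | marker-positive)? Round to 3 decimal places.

0.390

By Bayes' rule, posterior ∝ prior × likelihood:
  Condition Zeta: 0.244 × 0.36 = 0.08784
  Condition Alpha: 0.234 × 0.196 = 0.045864
  Condition Epsilon: 0.436 × 0.2 = 0.0872
  Condition Delta: 0.086 × 0.05 = 0.0043
Sum = 0.225204.
P(Condition Zeta | evidence) = 0.08784 / 0.225204 ≈ 0.390.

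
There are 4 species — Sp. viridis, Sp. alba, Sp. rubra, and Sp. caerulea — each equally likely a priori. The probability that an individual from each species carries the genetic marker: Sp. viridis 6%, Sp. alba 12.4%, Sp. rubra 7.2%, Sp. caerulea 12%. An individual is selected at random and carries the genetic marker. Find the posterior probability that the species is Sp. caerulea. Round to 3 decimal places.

With a uniform prior (1/4 each), posterior ∝ likelihood:
  Sp. viridis: 0.06
  Sp. alba: 0.124
  Sp. rubra: 0.072
  Sp. caerulea: 0.12
Sum = 0.376.
P(Sp. caerulea | evidence) = 0.12 / 0.376 ≈ 0.319.

0.319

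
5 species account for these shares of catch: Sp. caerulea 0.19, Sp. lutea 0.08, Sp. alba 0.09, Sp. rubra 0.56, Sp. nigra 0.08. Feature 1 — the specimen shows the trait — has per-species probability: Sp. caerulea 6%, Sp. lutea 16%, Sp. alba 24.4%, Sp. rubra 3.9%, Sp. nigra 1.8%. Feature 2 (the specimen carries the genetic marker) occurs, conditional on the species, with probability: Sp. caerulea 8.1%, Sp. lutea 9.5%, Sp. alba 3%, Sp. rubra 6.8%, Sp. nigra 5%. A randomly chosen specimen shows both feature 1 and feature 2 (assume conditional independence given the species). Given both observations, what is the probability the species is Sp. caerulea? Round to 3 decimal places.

0.212

Compute prior × likelihood for every hypothesis:
  Sp. caerulea: 0.19 × 0.06 × 0.081 = 0.0009234
  Sp. lutea: 0.08 × 0.16 × 0.095 = 0.001216
  Sp. alba: 0.09 × 0.244 × 0.03 = 0.0006588
  Sp. rubra: 0.56 × 0.039 × 0.068 = 0.00148512
  Sp. nigra: 0.08 × 0.018 × 0.05 = 0.000072
Total = 0.00435532.
P(Sp. caerulea | evidence) = 0.0009234 / 0.00435532 ≈ 0.212.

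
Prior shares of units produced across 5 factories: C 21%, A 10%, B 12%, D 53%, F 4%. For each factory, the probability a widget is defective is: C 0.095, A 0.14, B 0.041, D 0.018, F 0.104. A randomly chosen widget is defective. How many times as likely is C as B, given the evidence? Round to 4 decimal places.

4.0549

Unnormalized posteriors (prior × likelihood):
  C: 0.21 × 0.095 = 0.01995
  A: 0.1 × 0.14 = 0.014
  B: 0.12 × 0.041 = 0.00492
  D: 0.53 × 0.018 = 0.00954
  F: 0.04 × 0.104 = 0.00416
Sum = 0.05257.
The ratio is 0.01995 / 0.00492 (the normalizer cancels) = 4.0549.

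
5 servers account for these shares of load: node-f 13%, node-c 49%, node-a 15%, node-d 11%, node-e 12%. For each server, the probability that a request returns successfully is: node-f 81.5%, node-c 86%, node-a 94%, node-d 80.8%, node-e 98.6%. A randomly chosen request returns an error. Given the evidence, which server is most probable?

Taking complements, P(error | each) = node-f 0.185, node-c 0.14, node-a 0.06, node-d 0.192, node-e 0.014.
Prior × likelihood for each hypothesis:
  node-f: 0.13 × 0.185 = 0.02405
  node-c: 0.49 × 0.14 = 0.0686
  node-a: 0.15 × 0.06 = 0.009
  node-d: 0.11 × 0.192 = 0.02112
  node-e: 0.12 × 0.014 = 0.00168
Sum = 0.12445.
Largest term belongs to node-c, so node-c is most probable.

node-c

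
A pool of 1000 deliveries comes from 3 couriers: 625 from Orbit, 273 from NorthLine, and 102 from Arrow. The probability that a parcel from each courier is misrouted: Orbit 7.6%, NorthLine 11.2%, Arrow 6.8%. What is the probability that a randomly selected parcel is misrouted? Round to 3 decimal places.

0.085

By Bayes' rule, posterior ∝ prior × likelihood:
  Orbit: 0.625 × 0.076 = 0.0475
  NorthLine: 0.273 × 0.112 = 0.030576
  Arrow: 0.102 × 0.068 = 0.006936
P(misrouted) = 0.0475 + 0.030576 + 0.006936 = 0.085012 → 0.085.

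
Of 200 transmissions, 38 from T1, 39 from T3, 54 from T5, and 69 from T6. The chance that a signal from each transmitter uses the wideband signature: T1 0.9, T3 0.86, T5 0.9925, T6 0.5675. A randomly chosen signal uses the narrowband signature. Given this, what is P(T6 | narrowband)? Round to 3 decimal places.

0.755

Taking complements, P(narrowband | each) = T1 0.1, T3 0.14, T5 0.0075, T6 0.4325.
Unnormalized posteriors (prior × likelihood):
  T1: 0.19 × 0.1 = 0.019
  T3: 0.195 × 0.14 = 0.0273
  T5: 0.27 × 0.0075 = 0.002025
  T6: 0.345 × 0.4325 = 0.1492125
Sum = 0.1975375.
P(T6 | evidence) = 0.1492125 / 0.1975375 ≈ 0.755.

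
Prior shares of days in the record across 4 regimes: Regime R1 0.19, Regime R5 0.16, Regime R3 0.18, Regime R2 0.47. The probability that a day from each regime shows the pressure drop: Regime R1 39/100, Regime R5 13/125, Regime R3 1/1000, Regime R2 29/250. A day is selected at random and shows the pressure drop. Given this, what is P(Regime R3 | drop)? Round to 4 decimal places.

Unnormalized posteriors (prior × likelihood):
  Regime R1: 0.19 × 0.39 = 0.0741
  Regime R5: 0.16 × 0.104 = 0.01664
  Regime R3: 0.18 × 0.001 = 0.00018
  Regime R2: 0.47 × 0.116 = 0.05452
Sum = 0.14544.
P(Regime R3 | evidence) = 0.00018 / 0.14544 ≈ 0.0012.

0.0012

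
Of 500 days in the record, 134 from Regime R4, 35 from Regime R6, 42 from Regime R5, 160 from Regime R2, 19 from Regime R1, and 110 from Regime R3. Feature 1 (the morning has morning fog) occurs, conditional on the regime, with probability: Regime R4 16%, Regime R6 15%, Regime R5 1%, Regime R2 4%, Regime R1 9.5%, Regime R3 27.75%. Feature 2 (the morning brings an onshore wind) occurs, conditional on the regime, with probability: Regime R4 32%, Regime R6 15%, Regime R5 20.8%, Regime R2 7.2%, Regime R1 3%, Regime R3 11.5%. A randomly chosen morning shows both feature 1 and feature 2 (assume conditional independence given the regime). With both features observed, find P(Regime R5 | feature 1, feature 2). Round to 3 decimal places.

0.007

By Bayes' rule, posterior ∝ prior × likelihood:
  Regime R4: 0.268 × 0.16 × 0.32 = 0.0137216
  Regime R6: 0.07 × 0.15 × 0.15 = 0.001575
  Regime R5: 0.084 × 0.01 × 0.208 = 0.00017472
  Regime R2: 0.32 × 0.04 × 0.072 = 0.0009216
  Regime R1: 0.038 × 0.095 × 0.03 = 0.0001083
  Regime R3: 0.22 × 0.2775 × 0.115 = 0.00702075
Sum = 0.02352197.
P(Regime R5 | evidence) = 0.00017472 / 0.02352197 ≈ 0.007.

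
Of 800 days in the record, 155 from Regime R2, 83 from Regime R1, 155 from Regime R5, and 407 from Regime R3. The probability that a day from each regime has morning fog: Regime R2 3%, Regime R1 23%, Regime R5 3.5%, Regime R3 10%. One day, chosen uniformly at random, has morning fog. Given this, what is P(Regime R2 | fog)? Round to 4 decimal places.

Unnormalized posteriors (prior × likelihood):
  Regime R2: 0.19375 × 0.03 = 0.0058125
  Regime R1: 0.10375 × 0.23 = 0.0238625
  Regime R5: 0.19375 × 0.035 = 0.00678125
  Regime R3: 0.50875 × 0.1 = 0.050875
Normalizing constant = 0.08733125.
P(Regime R2 | evidence) = 0.0058125 / 0.08733125 ≈ 0.0666.

0.0666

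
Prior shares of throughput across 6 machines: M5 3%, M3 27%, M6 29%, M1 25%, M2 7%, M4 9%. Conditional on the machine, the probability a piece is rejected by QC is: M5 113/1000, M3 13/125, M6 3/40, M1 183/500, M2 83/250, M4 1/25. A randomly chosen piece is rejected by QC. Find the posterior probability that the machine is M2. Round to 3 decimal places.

0.135

Prior × likelihood for each hypothesis:
  M5: 0.03 × 0.113 = 0.00339
  M3: 0.27 × 0.104 = 0.02808
  M6: 0.29 × 0.075 = 0.02175
  M1: 0.25 × 0.366 = 0.0915
  M2: 0.07 × 0.332 = 0.02324
  M4: 0.09 × 0.04 = 0.0036
Sum = 0.17156.
P(M2 | evidence) = 0.02324 / 0.17156 ≈ 0.135.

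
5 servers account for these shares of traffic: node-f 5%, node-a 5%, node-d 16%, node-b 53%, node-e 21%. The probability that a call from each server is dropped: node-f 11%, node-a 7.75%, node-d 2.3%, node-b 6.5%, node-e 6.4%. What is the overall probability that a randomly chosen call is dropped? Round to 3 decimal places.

Compute prior × likelihood for every hypothesis:
  node-f: 0.05 × 0.11 = 0.0055
  node-a: 0.05 × 0.0775 = 0.003875
  node-d: 0.16 × 0.023 = 0.00368
  node-b: 0.53 × 0.065 = 0.03445
  node-e: 0.21 × 0.064 = 0.01344
P(dropped) = 0.0055 + 0.003875 + 0.00368 + 0.03445 + 0.01344 = 0.060945 → 0.061.

0.061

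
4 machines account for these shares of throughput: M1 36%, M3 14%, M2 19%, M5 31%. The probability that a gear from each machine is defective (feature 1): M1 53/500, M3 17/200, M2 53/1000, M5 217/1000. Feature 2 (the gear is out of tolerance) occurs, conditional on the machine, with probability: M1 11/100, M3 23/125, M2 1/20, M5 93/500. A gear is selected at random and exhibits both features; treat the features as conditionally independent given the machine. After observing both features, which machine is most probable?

Compute prior × likelihood for every hypothesis:
  M1: 0.36 × 0.106 × 0.11 = 0.0041976
  M3: 0.14 × 0.085 × 0.184 = 0.0021896
  M2: 0.19 × 0.053 × 0.05 = 0.0005035
  M5: 0.31 × 0.217 × 0.186 = 0.01251222
Normalizing constant = 0.01940292.
Largest term belongs to M5, so M5 is most probable.

M5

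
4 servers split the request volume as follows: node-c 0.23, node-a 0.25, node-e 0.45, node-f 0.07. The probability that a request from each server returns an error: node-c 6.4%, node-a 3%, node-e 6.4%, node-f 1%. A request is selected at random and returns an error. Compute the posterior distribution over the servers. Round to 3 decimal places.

By Bayes' rule, posterior ∝ prior × likelihood:
  node-c: 0.23 × 0.064 = 0.01472
  node-a: 0.25 × 0.03 = 0.0075
  node-e: 0.45 × 0.064 = 0.0288
  node-f: 0.07 × 0.01 = 0.0007
Normalizing constant = 0.05172.
P(node-c | error) = 0.01472/0.05172 ≈ 0.285
P(node-a | error) = 0.0075/0.05172 ≈ 0.145
P(node-e | error) = 0.0288/0.05172 ≈ 0.557
P(node-f | error) = 0.0007/0.05172 ≈ 0.014
(Check: 0.285+0.145+0.557+0.014 = 1.001.)

node-c 0.285, node-a 0.145, node-e 0.557, node-f 0.014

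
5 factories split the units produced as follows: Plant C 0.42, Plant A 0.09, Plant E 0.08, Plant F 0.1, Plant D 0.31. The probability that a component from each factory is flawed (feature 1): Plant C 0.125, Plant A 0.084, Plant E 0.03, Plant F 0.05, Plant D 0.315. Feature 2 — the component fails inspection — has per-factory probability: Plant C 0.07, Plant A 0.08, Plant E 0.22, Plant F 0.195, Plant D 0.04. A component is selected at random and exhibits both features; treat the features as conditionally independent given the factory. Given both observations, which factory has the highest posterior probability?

By Bayes' rule, posterior ∝ prior × likelihood:
  Plant C: 0.42 × 0.125 × 0.07 = 0.003675
  Plant A: 0.09 × 0.084 × 0.08 = 0.0006048
  Plant E: 0.08 × 0.03 × 0.22 = 0.000528
  Plant F: 0.1 × 0.05 × 0.195 = 0.000975
  Plant D: 0.31 × 0.315 × 0.04 = 0.003906
Sum = 0.0096888.
Largest term belongs to Plant D, so Plant D is most probable.

Plant D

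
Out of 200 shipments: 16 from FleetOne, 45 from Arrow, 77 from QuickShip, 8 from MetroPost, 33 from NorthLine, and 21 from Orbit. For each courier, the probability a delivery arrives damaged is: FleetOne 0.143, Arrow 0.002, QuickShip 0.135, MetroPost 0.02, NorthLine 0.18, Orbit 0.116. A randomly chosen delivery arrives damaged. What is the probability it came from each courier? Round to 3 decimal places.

FleetOne 0.107, Arrow 0.004, QuickShip 0.488, MetroPost 0.008, NorthLine 0.279, Orbit 0.114

Unnormalized posteriors (prior × likelihood):
  FleetOne: 0.08 × 0.143 = 0.01144
  Arrow: 0.225 × 0.002 = 0.00045
  QuickShip: 0.385 × 0.135 = 0.051975
  MetroPost: 0.04 × 0.02 = 0.0008
  NorthLine: 0.165 × 0.18 = 0.0297
  Orbit: 0.105 × 0.116 = 0.01218
Normalizing constant = 0.106545.
P(FleetOne | damaged) = 0.01144/0.106545 ≈ 0.107
P(Arrow | damaged) = 0.00045/0.106545 ≈ 0.004
P(QuickShip | damaged) = 0.051975/0.106545 ≈ 0.488
P(MetroPost | damaged) = 0.0008/0.106545 ≈ 0.008
P(NorthLine | damaged) = 0.0297/0.106545 ≈ 0.279
P(Orbit | damaged) = 0.01218/0.106545 ≈ 0.114
(Check: 0.107+0.004+0.488+0.008+0.279+0.114 = 1.000.)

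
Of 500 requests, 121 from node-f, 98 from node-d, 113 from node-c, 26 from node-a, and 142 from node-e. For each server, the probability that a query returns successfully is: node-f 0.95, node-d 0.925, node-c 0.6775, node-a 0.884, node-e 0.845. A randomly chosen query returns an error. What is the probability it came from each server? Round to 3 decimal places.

node-f 0.081, node-d 0.098, node-c 0.487, node-a 0.040, node-e 0.294

Taking complements, P(error | each) = node-f 0.05, node-d 0.075, node-c 0.3225, node-a 0.116, node-e 0.155.
By Bayes' rule, posterior ∝ prior × likelihood:
  node-f: 0.242 × 0.05 = 0.0121
  node-d: 0.196 × 0.075 = 0.0147
  node-c: 0.226 × 0.3225 = 0.072885
  node-a: 0.052 × 0.116 = 0.006032
  node-e: 0.284 × 0.155 = 0.04402
Sum = 0.149737.
P(node-f | error) = 0.0121/0.149737 ≈ 0.081
P(node-d | error) = 0.0147/0.149737 ≈ 0.098
P(node-c | error) = 0.072885/0.149737 ≈ 0.487
P(node-a | error) = 0.006032/0.149737 ≈ 0.040
P(node-e | error) = 0.04402/0.149737 ≈ 0.294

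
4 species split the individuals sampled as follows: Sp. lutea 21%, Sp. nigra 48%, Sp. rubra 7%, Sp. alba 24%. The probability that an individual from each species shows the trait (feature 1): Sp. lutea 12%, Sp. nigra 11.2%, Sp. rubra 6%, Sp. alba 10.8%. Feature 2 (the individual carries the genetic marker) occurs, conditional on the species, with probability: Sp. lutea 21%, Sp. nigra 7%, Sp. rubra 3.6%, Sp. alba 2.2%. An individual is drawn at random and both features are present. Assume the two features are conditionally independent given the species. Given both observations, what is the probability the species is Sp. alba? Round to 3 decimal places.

0.058

Compute prior × likelihood for every hypothesis:
  Sp. lutea: 0.21 × 0.12 × 0.21 = 0.005292
  Sp. nigra: 0.48 × 0.112 × 0.07 = 0.0037632
  Sp. rubra: 0.07 × 0.06 × 0.036 = 0.0001512
  Sp. alba: 0.24 × 0.108 × 0.022 = 0.00057024
Total = 0.00977664.
P(Sp. alba | evidence) = 0.00057024 / 0.00977664 ≈ 0.058.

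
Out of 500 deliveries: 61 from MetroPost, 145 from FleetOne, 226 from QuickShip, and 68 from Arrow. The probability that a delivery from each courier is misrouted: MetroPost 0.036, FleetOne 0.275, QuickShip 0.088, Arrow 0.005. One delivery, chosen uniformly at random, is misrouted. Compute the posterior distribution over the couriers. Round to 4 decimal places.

Compute prior × likelihood for every hypothesis:
  MetroPost: 0.122 × 0.036 = 0.004392
  FleetOne: 0.29 × 0.275 = 0.07975
  QuickShip: 0.452 × 0.088 = 0.039776
  Arrow: 0.136 × 0.005 = 0.00068
Normalizing constant = 0.124598.
P(MetroPost | misrouted) = 0.004392/0.124598 ≈ 0.0352
P(FleetOne | misrouted) = 0.07975/0.124598 ≈ 0.6401
P(QuickShip | misrouted) = 0.039776/0.124598 ≈ 0.3192
P(Arrow | misrouted) = 0.00068/0.124598 ≈ 0.0055

MetroPost 0.0352, FleetOne 0.6401, QuickShip 0.3192, Arrow 0.0055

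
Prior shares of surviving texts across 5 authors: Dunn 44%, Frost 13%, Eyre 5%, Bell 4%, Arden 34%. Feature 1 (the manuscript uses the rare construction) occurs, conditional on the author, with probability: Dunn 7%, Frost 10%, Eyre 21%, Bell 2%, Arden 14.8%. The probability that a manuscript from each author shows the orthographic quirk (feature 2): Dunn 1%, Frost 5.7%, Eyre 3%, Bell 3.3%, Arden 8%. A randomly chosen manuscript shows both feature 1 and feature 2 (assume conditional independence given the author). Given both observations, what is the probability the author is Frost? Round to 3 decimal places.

Prior × likelihood for each hypothesis:
  Dunn: 0.44 × 0.07 × 0.01 = 0.000308
  Frost: 0.13 × 0.1 × 0.057 = 0.000741
  Eyre: 0.05 × 0.21 × 0.03 = 0.000315
  Bell: 0.04 × 0.02 × 0.033 = 0.0000264
  Arden: 0.34 × 0.148 × 0.08 = 0.0040256
Sum = 0.005416.
P(Frost | evidence) = 0.000741 / 0.005416 ≈ 0.137.

0.137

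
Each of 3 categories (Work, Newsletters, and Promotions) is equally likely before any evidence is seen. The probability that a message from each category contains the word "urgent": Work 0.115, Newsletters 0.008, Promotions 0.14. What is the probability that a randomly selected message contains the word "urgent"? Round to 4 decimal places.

0.0877

With a uniform prior (1/3 each), posterior ∝ likelihood:
  Work: 0.115
  Newsletters: 0.008
  Promotions: 0.14
P(urgent-flag) = (1/3) × (0.115 + 0.008 + 0.14) = 0.263/3 ≈ 0.0877.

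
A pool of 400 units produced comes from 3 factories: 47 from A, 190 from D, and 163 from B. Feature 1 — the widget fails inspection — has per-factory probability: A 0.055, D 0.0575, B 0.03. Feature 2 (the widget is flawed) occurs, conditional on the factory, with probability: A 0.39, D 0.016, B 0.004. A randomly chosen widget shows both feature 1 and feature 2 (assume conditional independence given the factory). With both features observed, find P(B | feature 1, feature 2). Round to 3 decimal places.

0.016

Unnormalized posteriors (prior × likelihood):
  A: 0.1175 × 0.055 × 0.39 = 0.002520375
  D: 0.475 × 0.0575 × 0.016 = 0.000437
  B: 0.4075 × 0.03 × 0.004 = 0.0000489
Normalizing constant = 0.003006275.
P(B | evidence) = 0.0000489 / 0.003006275 ≈ 0.016.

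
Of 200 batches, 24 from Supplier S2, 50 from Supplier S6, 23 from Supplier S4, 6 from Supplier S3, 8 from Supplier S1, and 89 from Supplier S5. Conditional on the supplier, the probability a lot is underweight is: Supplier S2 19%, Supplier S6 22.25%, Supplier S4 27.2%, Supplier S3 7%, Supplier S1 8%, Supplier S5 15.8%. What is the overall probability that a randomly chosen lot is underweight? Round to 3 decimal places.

Unnormalized posteriors (prior × likelihood):
  Supplier S2: 0.12 × 0.19 = 0.0228
  Supplier S6: 0.25 × 0.2225 = 0.055625
  Supplier S4: 0.115 × 0.272 = 0.03128
  Supplier S3: 0.03 × 0.07 = 0.0021
  Supplier S1: 0.04 × 0.08 = 0.0032
  Supplier S5: 0.445 × 0.158 = 0.07031
P(underweight) = 0.0228 + 0.055625 + 0.03128 + 0.0021 + 0.0032 + 0.07031 = 0.185315 → 0.185.

0.185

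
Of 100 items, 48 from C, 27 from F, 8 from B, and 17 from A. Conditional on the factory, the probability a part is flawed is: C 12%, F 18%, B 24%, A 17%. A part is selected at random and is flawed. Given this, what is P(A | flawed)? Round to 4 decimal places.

Unnormalized posteriors (prior × likelihood):
  C: 0.48 × 0.12 = 0.0576
  F: 0.27 × 0.18 = 0.0486
  B: 0.08 × 0.24 = 0.0192
  A: 0.17 × 0.17 = 0.0289
Total = 0.1543.
P(A | evidence) = 0.0289 / 0.1543 ≈ 0.1873.

0.1873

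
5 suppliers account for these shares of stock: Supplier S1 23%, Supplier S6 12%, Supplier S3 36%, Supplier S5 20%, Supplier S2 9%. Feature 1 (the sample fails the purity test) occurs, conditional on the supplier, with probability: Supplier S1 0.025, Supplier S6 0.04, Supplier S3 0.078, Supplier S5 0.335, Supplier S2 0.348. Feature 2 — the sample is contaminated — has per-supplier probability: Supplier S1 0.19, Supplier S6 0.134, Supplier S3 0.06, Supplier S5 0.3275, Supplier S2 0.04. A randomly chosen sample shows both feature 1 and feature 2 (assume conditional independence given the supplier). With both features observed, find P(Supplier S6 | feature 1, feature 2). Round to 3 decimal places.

Prior × likelihood for each hypothesis:
  Supplier S1: 0.23 × 0.025 × 0.19 = 0.0010925
  Supplier S6: 0.12 × 0.04 × 0.134 = 0.0006432
  Supplier S3: 0.36 × 0.078 × 0.06 = 0.0016848
  Supplier S5: 0.2 × 0.335 × 0.3275 = 0.0219425
  Supplier S2: 0.09 × 0.348 × 0.04 = 0.0012528
Sum = 0.0266158.
P(Supplier S6 | evidence) = 0.0006432 / 0.0266158 ≈ 0.024.

0.024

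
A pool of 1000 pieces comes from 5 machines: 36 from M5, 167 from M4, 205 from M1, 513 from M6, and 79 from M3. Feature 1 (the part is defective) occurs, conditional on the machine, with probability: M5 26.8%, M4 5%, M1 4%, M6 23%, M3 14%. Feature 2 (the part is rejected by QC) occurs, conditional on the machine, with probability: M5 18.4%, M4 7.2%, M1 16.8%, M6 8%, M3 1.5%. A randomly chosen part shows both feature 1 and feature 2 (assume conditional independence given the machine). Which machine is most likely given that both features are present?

Compute prior × likelihood for every hypothesis:
  M5: 0.036 × 0.268 × 0.184 = 0.001775232
  M4: 0.167 × 0.05 × 0.072 = 0.0006012
  M1: 0.205 × 0.04 × 0.168 = 0.0013776
  M6: 0.513 × 0.23 × 0.08 = 0.0094392
  M3: 0.079 × 0.14 × 0.015 = 0.0001659
Sum = 0.013359132.
Largest term belongs to M6, so M6 is most probable.

M6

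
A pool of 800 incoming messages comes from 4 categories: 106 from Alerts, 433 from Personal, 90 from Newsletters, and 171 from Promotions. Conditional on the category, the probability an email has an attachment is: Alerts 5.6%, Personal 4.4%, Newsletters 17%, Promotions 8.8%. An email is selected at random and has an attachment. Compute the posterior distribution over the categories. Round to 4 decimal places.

Prior × likelihood for each hypothesis:
  Alerts: 0.1325 × 0.056 = 0.00742
  Personal: 0.54125 × 0.044 = 0.023815
  Newsletters: 0.1125 × 0.17 = 0.019125
  Promotions: 0.21375 × 0.088 = 0.01881
Normalizing constant = 0.06917.
P(Alerts | attachment) = 0.00742/0.06917 ≈ 0.1073
P(Personal | attachment) = 0.023815/0.06917 ≈ 0.3443
P(Newsletters | attachment) = 0.019125/0.06917 ≈ 0.2765
P(Promotions | attachment) = 0.01881/0.06917 ≈ 0.2719
(Check: 0.1073+0.3443+0.2765+0.2719 = 1.0000.)

Alerts 0.1073, Personal 0.3443, Newsletters 0.2765, Promotions 0.2719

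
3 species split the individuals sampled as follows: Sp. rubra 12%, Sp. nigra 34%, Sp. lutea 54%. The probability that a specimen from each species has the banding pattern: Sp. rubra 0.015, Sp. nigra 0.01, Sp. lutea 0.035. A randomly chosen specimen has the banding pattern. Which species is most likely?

Unnormalized posteriors (prior × likelihood):
  Sp. rubra: 0.12 × 0.015 = 0.0018
  Sp. nigra: 0.34 × 0.01 = 0.0034
  Sp. lutea: 0.54 × 0.035 = 0.0189
Sum = 0.0241.
Largest term belongs to Sp. lutea, so Sp. lutea is most probable.

Sp. lutea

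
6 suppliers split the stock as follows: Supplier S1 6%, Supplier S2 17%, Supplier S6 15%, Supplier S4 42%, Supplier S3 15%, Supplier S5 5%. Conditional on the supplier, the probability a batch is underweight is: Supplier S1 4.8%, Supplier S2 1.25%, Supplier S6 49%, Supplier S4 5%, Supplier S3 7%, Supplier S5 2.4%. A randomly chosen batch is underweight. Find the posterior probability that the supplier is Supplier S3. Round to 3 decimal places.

Unnormalized posteriors (prior × likelihood):
  Supplier S1: 0.06 × 0.048 = 0.00288
  Supplier S2: 0.17 × 0.0125 = 0.002125
  Supplier S6: 0.15 × 0.49 = 0.0735
  Supplier S4: 0.42 × 0.05 = 0.021
  Supplier S3: 0.15 × 0.07 = 0.0105
  Supplier S5: 0.05 × 0.024 = 0.0012
Total = 0.111205.
P(Supplier S3 | evidence) = 0.0105 / 0.111205 ≈ 0.094.

0.094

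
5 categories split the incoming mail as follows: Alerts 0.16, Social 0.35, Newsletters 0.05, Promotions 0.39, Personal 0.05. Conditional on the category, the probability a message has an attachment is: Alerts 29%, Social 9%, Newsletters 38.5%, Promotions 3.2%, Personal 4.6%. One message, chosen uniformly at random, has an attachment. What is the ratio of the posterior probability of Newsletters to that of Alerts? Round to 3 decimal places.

Prior × likelihood for each hypothesis:
  Alerts: 0.16 × 0.29 = 0.0464
  Social: 0.35 × 0.09 = 0.0315
  Newsletters: 0.05 × 0.385 = 0.01925
  Promotions: 0.39 × 0.032 = 0.01248
  Personal: 0.05 × 0.046 = 0.0023
Sum = 0.11193.
The ratio is 0.01925 / 0.0464 (the normalizer cancels) = 0.415.

0.415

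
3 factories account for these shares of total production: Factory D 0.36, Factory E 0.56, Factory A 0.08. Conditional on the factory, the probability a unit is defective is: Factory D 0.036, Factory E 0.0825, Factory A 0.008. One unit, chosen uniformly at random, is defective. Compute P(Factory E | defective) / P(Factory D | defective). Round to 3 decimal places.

3.565

Compute prior × likelihood for every hypothesis:
  Factory D: 0.36 × 0.036 = 0.01296
  Factory E: 0.56 × 0.0825 = 0.0462
  Factory A: 0.08 × 0.008 = 0.00064
Normalizing constant = 0.0598.
The ratio is 0.0462 / 0.01296 (the normalizer cancels) = 3.565.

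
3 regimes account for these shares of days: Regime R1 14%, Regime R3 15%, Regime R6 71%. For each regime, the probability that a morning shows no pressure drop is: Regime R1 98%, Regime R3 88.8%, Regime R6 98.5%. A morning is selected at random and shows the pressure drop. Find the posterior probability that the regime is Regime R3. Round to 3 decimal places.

Taking complements, P(drop | each) = Regime R1 0.02, Regime R3 0.112, Regime R6 0.015.
Unnormalized posteriors (prior × likelihood):
  Regime R1: 0.14 × 0.02 = 0.0028
  Regime R3: 0.15 × 0.112 = 0.0168
  Regime R6: 0.71 × 0.015 = 0.01065
Normalizing constant = 0.03025.
P(Regime R3 | evidence) = 0.0168 / 0.03025 ≈ 0.555.

0.555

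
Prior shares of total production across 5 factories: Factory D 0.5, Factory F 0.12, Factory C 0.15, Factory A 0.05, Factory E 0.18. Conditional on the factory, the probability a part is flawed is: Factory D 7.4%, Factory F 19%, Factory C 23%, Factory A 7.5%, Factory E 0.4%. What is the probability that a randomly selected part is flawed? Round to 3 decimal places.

0.099

Compute prior × likelihood for every hypothesis:
  Factory D: 0.5 × 0.074 = 0.037
  Factory F: 0.12 × 0.19 = 0.0228
  Factory C: 0.15 × 0.23 = 0.0345
  Factory A: 0.05 × 0.075 = 0.00375
  Factory E: 0.18 × 0.004 = 0.00072
P(flawed) = 0.037 + 0.0228 + 0.0345 + 0.00375 + 0.00072 = 0.09877 → 0.099.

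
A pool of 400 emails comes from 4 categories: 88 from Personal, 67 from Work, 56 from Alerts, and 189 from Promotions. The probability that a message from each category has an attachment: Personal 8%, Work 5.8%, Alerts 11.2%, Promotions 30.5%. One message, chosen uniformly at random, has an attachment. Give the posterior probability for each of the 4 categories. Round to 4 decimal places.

Personal 0.0941, Work 0.0519, Alerts 0.0838, Promotions 0.7702

Compute prior × likelihood for every hypothesis:
  Personal: 0.22 × 0.08 = 0.0176
  Work: 0.1675 × 0.058 = 0.009715
  Alerts: 0.14 × 0.112 = 0.01568
  Promotions: 0.4725 × 0.305 = 0.1441125
Normalizing constant = 0.1871075.
P(Personal | attachment) = 0.0176/0.1871075 ≈ 0.0941
P(Work | attachment) = 0.009715/0.1871075 ≈ 0.0519
P(Alerts | attachment) = 0.01568/0.1871075 ≈ 0.0838
P(Promotions | attachment) = 0.1441125/0.1871075 ≈ 0.7702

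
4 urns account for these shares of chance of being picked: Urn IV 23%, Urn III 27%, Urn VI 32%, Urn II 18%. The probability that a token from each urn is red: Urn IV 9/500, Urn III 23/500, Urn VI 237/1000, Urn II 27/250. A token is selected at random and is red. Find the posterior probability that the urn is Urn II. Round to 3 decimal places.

0.174

Unnormalized posteriors (prior × likelihood):
  Urn IV: 0.23 × 0.018 = 0.00414
  Urn III: 0.27 × 0.046 = 0.01242
  Urn VI: 0.32 × 0.237 = 0.07584
  Urn II: 0.18 × 0.108 = 0.01944
Sum = 0.11184.
P(Urn II | evidence) = 0.01944 / 0.11184 ≈ 0.174.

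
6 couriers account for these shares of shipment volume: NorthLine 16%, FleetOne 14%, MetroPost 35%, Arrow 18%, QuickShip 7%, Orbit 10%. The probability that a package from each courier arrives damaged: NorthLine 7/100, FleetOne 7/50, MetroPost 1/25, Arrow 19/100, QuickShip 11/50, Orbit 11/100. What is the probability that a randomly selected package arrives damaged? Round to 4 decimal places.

0.1054

Unnormalized posteriors (prior × likelihood):
  NorthLine: 0.16 × 0.07 = 0.0112
  FleetOne: 0.14 × 0.14 = 0.0196
  MetroPost: 0.35 × 0.04 = 0.014
  Arrow: 0.18 × 0.19 = 0.0342
  QuickShip: 0.07 × 0.22 = 0.0154
  Orbit: 0.1 × 0.11 = 0.011
P(damaged) = 0.0112 + 0.0196 + 0.014 + 0.0342 + 0.0154 + 0.011 = 0.1054 → 0.1054.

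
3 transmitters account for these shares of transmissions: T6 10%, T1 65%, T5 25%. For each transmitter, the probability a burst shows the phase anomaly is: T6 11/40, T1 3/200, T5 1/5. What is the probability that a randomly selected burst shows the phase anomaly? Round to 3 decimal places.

Compute prior × likelihood for every hypothesis:
  T6: 0.1 × 0.275 = 0.0275
  T1: 0.65 × 0.015 = 0.00975
  T5: 0.25 × 0.2 = 0.05
P(anomaly) = 0.0275 + 0.00975 + 0.05 = 0.08725 → 0.087.

0.087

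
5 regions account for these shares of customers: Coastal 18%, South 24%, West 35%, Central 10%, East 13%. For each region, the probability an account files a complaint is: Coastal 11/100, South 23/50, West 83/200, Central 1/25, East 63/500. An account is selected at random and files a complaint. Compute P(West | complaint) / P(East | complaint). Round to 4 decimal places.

Compute prior × likelihood for every hypothesis:
  Coastal: 0.18 × 0.11 = 0.0198
  South: 0.24 × 0.46 = 0.1104
  West: 0.35 × 0.415 = 0.14525
  Central: 0.1 × 0.04 = 0.004
  East: 0.13 × 0.126 = 0.01638
Total = 0.29583.
The ratio is 0.14525 / 0.01638 (the normalizer cancels) = 8.8675.

8.8675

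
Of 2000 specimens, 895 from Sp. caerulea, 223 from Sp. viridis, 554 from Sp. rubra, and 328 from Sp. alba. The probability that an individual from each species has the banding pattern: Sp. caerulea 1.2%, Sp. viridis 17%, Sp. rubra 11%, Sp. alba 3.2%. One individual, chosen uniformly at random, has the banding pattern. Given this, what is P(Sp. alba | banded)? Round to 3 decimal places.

0.087

Unnormalized posteriors (prior × likelihood):
  Sp. caerulea: 0.4475 × 0.012 = 0.00537
  Sp. viridis: 0.1115 × 0.17 = 0.018955
  Sp. rubra: 0.277 × 0.11 = 0.03047
  Sp. alba: 0.164 × 0.032 = 0.005248
Normalizing constant = 0.060043.
P(Sp. alba | evidence) = 0.005248 / 0.060043 ≈ 0.087.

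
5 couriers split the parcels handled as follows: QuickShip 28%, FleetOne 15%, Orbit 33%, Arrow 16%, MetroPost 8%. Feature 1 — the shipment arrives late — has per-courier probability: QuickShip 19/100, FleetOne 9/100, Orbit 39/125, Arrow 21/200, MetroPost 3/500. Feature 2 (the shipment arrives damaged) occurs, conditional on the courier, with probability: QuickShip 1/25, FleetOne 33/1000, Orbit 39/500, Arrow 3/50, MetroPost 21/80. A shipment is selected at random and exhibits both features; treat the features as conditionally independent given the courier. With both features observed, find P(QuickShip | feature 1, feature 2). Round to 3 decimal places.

Unnormalized posteriors (prior × likelihood):
  QuickShip: 0.28 × 0.19 × 0.04 = 0.002128
  FleetOne: 0.15 × 0.09 × 0.033 = 0.0004455
  Orbit: 0.33 × 0.312 × 0.078 = 0.00803088
  Arrow: 0.16 × 0.105 × 0.06 = 0.001008
  MetroPost: 0.08 × 0.006 × 0.2625 = 0.000126
Normalizing constant = 0.01173838.
P(QuickShip | evidence) = 0.002128 / 0.01173838 ≈ 0.181.

0.181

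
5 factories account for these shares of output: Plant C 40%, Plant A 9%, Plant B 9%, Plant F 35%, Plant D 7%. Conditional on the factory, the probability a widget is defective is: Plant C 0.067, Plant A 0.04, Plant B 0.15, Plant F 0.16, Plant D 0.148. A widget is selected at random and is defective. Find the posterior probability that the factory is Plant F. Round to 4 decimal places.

0.5079

Compute prior × likelihood for every hypothesis:
  Plant C: 0.4 × 0.067 = 0.0268
  Plant A: 0.09 × 0.04 = 0.0036
  Plant B: 0.09 × 0.15 = 0.0135
  Plant F: 0.35 × 0.16 = 0.056
  Plant D: 0.07 × 0.148 = 0.01036
Total = 0.11026.
P(Plant F | evidence) = 0.056 / 0.11026 ≈ 0.5079.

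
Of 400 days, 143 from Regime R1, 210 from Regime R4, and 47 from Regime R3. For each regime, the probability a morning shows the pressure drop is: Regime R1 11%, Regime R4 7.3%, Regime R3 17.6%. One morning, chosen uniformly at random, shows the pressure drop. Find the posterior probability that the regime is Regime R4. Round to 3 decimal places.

0.390

Compute prior × likelihood for every hypothesis:
  Regime R1: 0.3575 × 0.11 = 0.039325
  Regime R4: 0.525 × 0.073 = 0.038325
  Regime R3: 0.1175 × 0.176 = 0.02068
Sum = 0.09833.
P(Regime R4 | evidence) = 0.038325 / 0.09833 ≈ 0.390.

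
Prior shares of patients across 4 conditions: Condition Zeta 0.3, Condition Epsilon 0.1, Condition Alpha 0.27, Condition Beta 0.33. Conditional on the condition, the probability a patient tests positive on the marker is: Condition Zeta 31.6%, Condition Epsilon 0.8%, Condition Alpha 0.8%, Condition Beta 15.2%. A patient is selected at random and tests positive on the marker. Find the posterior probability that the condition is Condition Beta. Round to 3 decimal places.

0.339

Compute prior × likelihood for every hypothesis:
  Condition Zeta: 0.3 × 0.316 = 0.0948
  Condition Epsilon: 0.1 × 0.008 = 0.0008
  Condition Alpha: 0.27 × 0.008 = 0.00216
  Condition Beta: 0.33 × 0.152 = 0.05016
Sum = 0.14792.
P(Condition Beta | evidence) = 0.05016 / 0.14792 ≈ 0.339.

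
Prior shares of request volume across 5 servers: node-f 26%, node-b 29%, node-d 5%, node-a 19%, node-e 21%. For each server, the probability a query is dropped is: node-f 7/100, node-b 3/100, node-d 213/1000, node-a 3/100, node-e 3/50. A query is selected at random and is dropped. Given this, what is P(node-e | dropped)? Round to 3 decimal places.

0.226

Prior × likelihood for each hypothesis:
  node-f: 0.26 × 0.07 = 0.0182
  node-b: 0.29 × 0.03 = 0.0087
  node-d: 0.05 × 0.213 = 0.01065
  node-a: 0.19 × 0.03 = 0.0057
  node-e: 0.21 × 0.06 = 0.0126
Normalizing constant = 0.05585.
P(node-e | evidence) = 0.0126 / 0.05585 ≈ 0.226.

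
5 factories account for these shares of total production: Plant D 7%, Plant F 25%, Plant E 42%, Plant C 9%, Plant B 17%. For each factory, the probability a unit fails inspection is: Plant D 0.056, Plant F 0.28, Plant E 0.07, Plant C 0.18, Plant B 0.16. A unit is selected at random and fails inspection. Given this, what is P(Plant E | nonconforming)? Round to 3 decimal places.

By Bayes' rule, posterior ∝ prior × likelihood:
  Plant D: 0.07 × 0.056 = 0.00392
  Plant F: 0.25 × 0.28 = 0.07
  Plant E: 0.42 × 0.07 = 0.0294
  Plant C: 0.09 × 0.18 = 0.0162
  Plant B: 0.17 × 0.16 = 0.0272
Total = 0.14672.
P(Plant E | evidence) = 0.0294 / 0.14672 ≈ 0.200.

0.200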